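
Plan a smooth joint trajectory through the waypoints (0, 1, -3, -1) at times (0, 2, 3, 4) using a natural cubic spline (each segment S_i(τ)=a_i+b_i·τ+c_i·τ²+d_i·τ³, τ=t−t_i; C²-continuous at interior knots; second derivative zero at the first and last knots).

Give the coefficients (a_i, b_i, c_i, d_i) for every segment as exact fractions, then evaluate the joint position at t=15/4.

  seg 0: a=0 b=119/46 c=0 d=-12/23
  seg 1: a=1 b=-169/46 c=-72/23 d=129/46
  seg 2: a=-3 b=-35/23 c=243/46 d=-81/46
S(15/4) = -5631/2944

Δ: Δ0=1/2, Δ1=-4, Δ2=2
row 1: diag=6, rhs=-27; c'=1/6, d'=-9/2
row 2: denom=4−1·1/6=23/6; d'=(36−1·-9/2)/(23/6)=243/23
back: M2=243/23
back: M1=-9/2−1/6·243/23=-144/23
M: M0=0, M1=-144/23, M2=243/23, M3=0
seg 0: a=0, c=M0/2=0, d=(M1−M0)/(6·2)=-12/23, b=Δ0−h0·(2M0+M1)/6=119/46
seg 1: a=1, c=M1/2=-72/23, d=(M2−M1)/(6·1)=129/46, b=Δ1−h1·(2M1+M2)/6=-169/46
seg 2: a=-3, c=M2/2=243/46, d=(M3−M2)/(6·1)=-81/46, b=Δ2−h2·(2M2+M3)/6=-35/23
t_q=15/4 → seg 2, τ=3/4; S=-3+-35/23·τ+243/46·τ²+-81/46·τ³=-5631/2944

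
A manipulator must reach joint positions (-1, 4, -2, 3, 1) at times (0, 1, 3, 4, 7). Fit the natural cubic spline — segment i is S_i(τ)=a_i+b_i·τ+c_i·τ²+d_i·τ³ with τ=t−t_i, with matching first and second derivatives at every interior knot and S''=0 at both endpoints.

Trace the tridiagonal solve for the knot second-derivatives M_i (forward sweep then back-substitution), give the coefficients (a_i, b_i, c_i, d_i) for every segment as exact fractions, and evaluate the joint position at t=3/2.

  seg 0: a=-1 b=2648/375 c=0 d=-773/375
  seg 1: a=4 b=329/375 c=-773/125 d=796/375
  seg 2: a=-2 b=121/75 c=819/125 d=-1187/375
  seg 3: a=3 b=1958/375 c=-368/125 d=368/1125
S(3/2) = 1579/500

Δ: Δ0=5, Δ1=-3, Δ2=5, Δ3=-2/3
row 1: diag=6, rhs=-48; c'=1/3, d'=-8
row 2: denom=6−2·1/3=16/3; d'=(48−2·-8)/(16/3)=12
row 3: denom=8−1·3/16=125/16; d'=(-34−1·12)/(125/16)=-736/125
back: M3=-736/125
back: M2=12−3/16·-736/125=1638/125
back: M1=-8−1/3·1638/125=-1546/125
M: M0=0, M1=-1546/125, M2=1638/125, M3=-736/125, M4=0
seg 0: a=-1, c=M0/2=0, d=(M1−M0)/(6·1)=-773/375, b=Δ0−h0·(2M0+M1)/6=2648/375
seg 1: a=4, c=M1/2=-773/125, d=(M2−M1)/(6·2)=796/375, b=Δ1−h1·(2M1+M2)/6=329/375
seg 2: a=-2, c=M2/2=819/125, d=(M3−M2)/(6·1)=-1187/375, b=Δ2−h2·(2M2+M3)/6=121/75
seg 3: a=3, c=M3/2=-368/125, d=(M4−M3)/(6·3)=368/1125, b=Δ3−h3·(2M3+M4)/6=1958/375
t_q=3/2 → seg 1, τ=1/2; S=4+329/375·τ+-773/125·τ²+796/375·τ³=1579/500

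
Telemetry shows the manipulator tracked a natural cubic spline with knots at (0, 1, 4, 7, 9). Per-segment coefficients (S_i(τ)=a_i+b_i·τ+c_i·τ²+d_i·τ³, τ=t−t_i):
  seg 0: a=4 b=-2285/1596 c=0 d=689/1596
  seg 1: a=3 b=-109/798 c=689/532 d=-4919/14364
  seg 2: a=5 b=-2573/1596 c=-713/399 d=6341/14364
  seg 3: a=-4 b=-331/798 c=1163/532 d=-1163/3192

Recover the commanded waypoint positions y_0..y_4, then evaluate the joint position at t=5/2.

y_0=4 y_1=3 y_2=5 y_3=-4 y_4=1
S(5/2) = 19379/4256

y_0 = S_0(0) = a_0 = 4
y_1 = S_1(0) = a_1 = 3
y_2 = S_2(0) = a_2 = 5
y_3 = S_3(0) = a_3 = -4
y_4 = S_3(2) = 1
t_q=5/2 is in segment 1 (τ=3/2); S_1(τ)=19379/4256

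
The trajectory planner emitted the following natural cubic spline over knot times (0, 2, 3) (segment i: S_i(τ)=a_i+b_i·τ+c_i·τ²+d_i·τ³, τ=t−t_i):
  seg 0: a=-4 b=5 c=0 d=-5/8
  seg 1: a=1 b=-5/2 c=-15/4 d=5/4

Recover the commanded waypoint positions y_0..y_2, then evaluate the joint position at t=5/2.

y_0=-4 y_1=1 y_2=-4
S(5/2) = -33/32

y_0 = S_0(0) = a_0 = -4
y_1 = S_1(0) = a_1 = 1
y_2 = S_1(1) = -4
t_q=5/2 is in segment 1 (τ=1/2); S_1(τ)=-33/32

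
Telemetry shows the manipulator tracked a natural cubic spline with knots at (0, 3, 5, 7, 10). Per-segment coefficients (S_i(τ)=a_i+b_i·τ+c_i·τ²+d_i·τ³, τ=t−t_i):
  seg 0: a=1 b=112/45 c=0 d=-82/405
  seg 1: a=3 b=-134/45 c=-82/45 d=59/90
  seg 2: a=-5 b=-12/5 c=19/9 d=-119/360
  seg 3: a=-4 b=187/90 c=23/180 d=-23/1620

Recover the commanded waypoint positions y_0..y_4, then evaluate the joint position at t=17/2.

y_0=1 y_1=3 y_2=-5 y_3=-4 y_4=3
S(17/2) = -103/160

y_0 = S_0(0) = a_0 = 1
y_1 = S_1(0) = a_1 = 3
y_2 = S_2(0) = a_2 = -5
y_3 = S_3(0) = a_3 = -4
y_4 = S_3(3) = 3
t_q=17/2 is in segment 3 (τ=3/2); S_3(τ)=-103/160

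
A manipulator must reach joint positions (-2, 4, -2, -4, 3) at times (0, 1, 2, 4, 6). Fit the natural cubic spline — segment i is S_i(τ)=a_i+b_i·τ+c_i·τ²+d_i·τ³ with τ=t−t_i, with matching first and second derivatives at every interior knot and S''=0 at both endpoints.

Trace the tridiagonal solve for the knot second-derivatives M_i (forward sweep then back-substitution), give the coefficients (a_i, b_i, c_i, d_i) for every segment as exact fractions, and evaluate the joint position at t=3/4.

  seg 0: a=-2 b=1567/168 c=0 d=-559/168
  seg 1: a=4 b=-55/84 c=-559/56 d=779/168
  seg 2: a=-2 b=-161/24 c=55/14 d=-361/672
  seg 3: a=-4 b=215/84 c=79/112 d=-79/672
S(3/4) = 1839/512

Δ: Δ0=6, Δ1=-6, Δ2=-1, Δ3=7/2
row 1: diag=4, rhs=-72; c'=1/4, d'=-18
row 2: denom=6−1·1/4=23/4; d'=(30−1·-18)/(23/4)=192/23
row 3: denom=8−2·8/23=168/23; d'=(27−2·192/23)/(168/23)=79/56
back: M3=79/56
back: M2=192/23−8/23·79/56=55/7
back: M1=-18−1/4·55/7=-559/28
M: M0=0, M1=-559/28, M2=55/7, M3=79/56, M4=0
seg 0: a=-2, c=M0/2=0, d=(M1−M0)/(6·1)=-559/168, b=Δ0−h0·(2M0+M1)/6=1567/168
seg 1: a=4, c=M1/2=-559/56, d=(M2−M1)/(6·1)=779/168, b=Δ1−h1·(2M1+M2)/6=-55/84
seg 2: a=-2, c=M2/2=55/14, d=(M3−M2)/(6·2)=-361/672, b=Δ2−h2·(2M2+M3)/6=-161/24
seg 3: a=-4, c=M3/2=79/112, d=(M4−M3)/(6·2)=-79/672, b=Δ3−h3·(2M3+M4)/6=215/84
t_q=3/4 → seg 0, τ=3/4; S=-2+1567/168·τ+0·τ²+-559/168·τ³=1839/512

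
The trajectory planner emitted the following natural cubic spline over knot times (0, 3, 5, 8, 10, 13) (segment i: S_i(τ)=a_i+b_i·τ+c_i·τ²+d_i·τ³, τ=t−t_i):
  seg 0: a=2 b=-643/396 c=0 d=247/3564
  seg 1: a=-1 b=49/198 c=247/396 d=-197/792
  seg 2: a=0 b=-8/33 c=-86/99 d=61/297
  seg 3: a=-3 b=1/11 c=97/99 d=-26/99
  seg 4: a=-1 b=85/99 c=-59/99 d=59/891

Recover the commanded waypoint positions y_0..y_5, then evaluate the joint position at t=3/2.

y_0 = S_0(0) = a_0 = 2
y_1 = S_1(0) = a_1 = -1
y_2 = S_2(0) = a_2 = 0
y_3 = S_3(0) = a_3 = -3
y_4 = S_4(0) = a_4 = -1
y_5 = S_4(3) = -2
t_q=3/2 is in segment 0 (τ=3/2); S_0(τ)=-71/352

y_0=2 y_1=-1 y_2=0 y_3=-3 y_4=-1 y_5=-2
S(3/2) = -71/352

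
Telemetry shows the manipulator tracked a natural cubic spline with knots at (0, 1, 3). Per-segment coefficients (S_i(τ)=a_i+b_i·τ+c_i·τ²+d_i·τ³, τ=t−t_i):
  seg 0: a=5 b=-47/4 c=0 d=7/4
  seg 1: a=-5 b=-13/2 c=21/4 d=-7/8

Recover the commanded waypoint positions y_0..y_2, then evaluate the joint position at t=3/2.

y_0 = S_0(0) = a_0 = 5
y_1 = S_1(0) = a_1 = -5
y_2 = S_1(2) = -4
t_q=3/2 is in segment 1 (τ=1/2); S_1(τ)=-451/64

y_0=5 y_1=-5 y_2=-4
S(3/2) = -451/64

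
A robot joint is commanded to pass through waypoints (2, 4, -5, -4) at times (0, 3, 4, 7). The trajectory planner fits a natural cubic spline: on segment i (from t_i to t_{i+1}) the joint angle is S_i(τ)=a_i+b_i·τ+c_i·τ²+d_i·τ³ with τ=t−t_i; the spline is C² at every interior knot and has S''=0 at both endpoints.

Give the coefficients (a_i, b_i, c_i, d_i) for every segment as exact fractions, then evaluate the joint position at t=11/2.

  seg 0: a=2 b=302/63 c=0 d=-260/567
  seg 1: a=4 b=-478/63 c=-260/63 d=19/7
  seg 2: a=-5 b=-485/63 c=253/63 d=-253/567
S(11/2) = -505/56

Δ: Δ0=2/3, Δ1=-9, Δ2=1/3
row 1: diag=8, rhs=-58; c'=1/8, d'=-29/4
row 2: denom=8−1·1/8=63/8; d'=(56−1·-29/4)/(63/8)=506/63
back: M2=506/63
back: M1=-29/4−1/8·506/63=-520/63
M: M0=0, M1=-520/63, M2=506/63, M3=0
seg 0: a=2, c=M0/2=0, d=(M1−M0)/(6·3)=-260/567, b=Δ0−h0·(2M0+M1)/6=302/63
seg 1: a=4, c=M1/2=-260/63, d=(M2−M1)/(6·1)=19/7, b=Δ1−h1·(2M1+M2)/6=-478/63
seg 2: a=-5, c=M2/2=253/63, d=(M3−M2)/(6·3)=-253/567, b=Δ2−h2·(2M2+M3)/6=-485/63
t_q=11/2 → seg 2, τ=3/2; S=-5+-485/63·τ+253/63·τ²+-253/567·τ³=-505/56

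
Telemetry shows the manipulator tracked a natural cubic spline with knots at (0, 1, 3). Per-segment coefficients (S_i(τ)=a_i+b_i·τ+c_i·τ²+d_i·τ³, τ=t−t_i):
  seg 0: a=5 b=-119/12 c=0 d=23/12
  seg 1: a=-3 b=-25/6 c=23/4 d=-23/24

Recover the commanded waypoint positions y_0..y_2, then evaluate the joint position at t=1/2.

y_0=5 y_1=-3 y_2=4
S(1/2) = 9/32

y_0 = S_0(0) = a_0 = 5
y_1 = S_1(0) = a_1 = -3
y_2 = S_1(2) = 4
t_q=1/2 is in segment 0 (τ=1/2); S_0(τ)=9/32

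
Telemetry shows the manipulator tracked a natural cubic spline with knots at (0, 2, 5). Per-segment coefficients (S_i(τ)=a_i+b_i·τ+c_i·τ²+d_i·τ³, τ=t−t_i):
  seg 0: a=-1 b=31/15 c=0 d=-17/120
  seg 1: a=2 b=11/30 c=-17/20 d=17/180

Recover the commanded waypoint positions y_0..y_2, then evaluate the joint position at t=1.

y_0 = S_0(0) = a_0 = -1
y_1 = S_1(0) = a_1 = 2
y_2 = S_1(3) = -2
t_q=1 is in segment 0 (τ=1); S_0(τ)=37/40

y_0=-1 y_1=2 y_2=-2
S(1) = 37/40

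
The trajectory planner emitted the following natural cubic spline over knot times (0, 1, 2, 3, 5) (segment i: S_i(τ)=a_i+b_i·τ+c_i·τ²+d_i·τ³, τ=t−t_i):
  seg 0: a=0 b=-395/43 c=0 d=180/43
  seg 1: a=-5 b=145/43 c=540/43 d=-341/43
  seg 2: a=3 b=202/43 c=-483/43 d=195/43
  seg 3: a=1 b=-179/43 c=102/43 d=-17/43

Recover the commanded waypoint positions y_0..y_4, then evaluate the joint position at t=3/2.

y_0 = S_0(0) = a_0 = 0
y_1 = S_1(0) = a_1 = -5
y_2 = S_2(0) = a_2 = 3
y_3 = S_3(0) = a_3 = 1
y_4 = S_3(2) = -1
t_q=3/2 is in segment 1 (τ=1/2); S_1(τ)=-401/344

y_0=0 y_1=-5 y_2=3 y_3=1 y_4=-1
S(3/2) = -401/344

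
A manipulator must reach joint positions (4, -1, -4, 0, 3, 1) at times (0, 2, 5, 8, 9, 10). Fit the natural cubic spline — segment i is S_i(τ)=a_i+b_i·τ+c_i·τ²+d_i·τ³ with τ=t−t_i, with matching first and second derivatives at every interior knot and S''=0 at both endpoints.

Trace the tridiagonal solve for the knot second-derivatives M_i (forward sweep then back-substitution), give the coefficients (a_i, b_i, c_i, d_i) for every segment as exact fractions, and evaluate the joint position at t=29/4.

  seg 0: a=4 b=-16973/6162 c=0 d=196/3081
  seg 1: a=-1 b=-12269/6162 c=392/1027 d=-73/4266
  seg 2: a=-4 b=-502/3081 c=1403/6162 d=5011/55458
  seg 3: a=0 b=22447/6162 c=1069/1027 d=-10375/6162
  seg 4: a=3 b=2075/3081 c=-8237/2054 d=8237/6162
S(29/4) = -287195/131456

Δ: Δ0=-5/2, Δ1=-1, Δ2=4/3, Δ3=3, Δ4=-2
row 1: diag=10, rhs=9; c'=3/10, d'=9/10
row 2: denom=12−3·3/10=111/10; d'=(14−3·9/10)/(111/10)=113/111
row 3: denom=8−3·10/37=266/37; d'=(10−3·113/111)/(266/37)=257/266
row 4: denom=4−1·37/266=1027/266; d'=(-30−1·257/266)/(1027/266)=-8237/1027
back: M4=-8237/1027
back: M3=257/266−37/266·-8237/1027=2138/1027
back: M2=113/111−10/37·2138/1027=1403/3081
back: M1=9/10−3/10·1403/3081=784/1027
M: M0=0, M1=784/1027, M2=1403/3081, M3=2138/1027, M4=-8237/1027, M5=0
seg 0: a=4, c=M0/2=0, d=(M1−M0)/(6·2)=196/3081, b=Δ0−h0·(2M0+M1)/6=-16973/6162
seg 1: a=-1, c=M1/2=392/1027, d=(M2−M1)/(6·3)=-73/4266, b=Δ1−h1·(2M1+M2)/6=-12269/6162
seg 2: a=-4, c=M2/2=1403/6162, d=(M3−M2)/(6·3)=5011/55458, b=Δ2−h2·(2M2+M3)/6=-502/3081
seg 3: a=0, c=M3/2=1069/1027, d=(M4−M3)/(6·1)=-10375/6162, b=Δ3−h3·(2M3+M4)/6=22447/6162
seg 4: a=3, c=M4/2=-8237/2054, d=(M5−M4)/(6·1)=8237/6162, b=Δ4−h4·(2M4+M5)/6=2075/3081
t_q=29/4 → seg 2, τ=9/4; S=-4+-502/3081·τ+1403/6162·τ²+5011/55458·τ³=-287195/131456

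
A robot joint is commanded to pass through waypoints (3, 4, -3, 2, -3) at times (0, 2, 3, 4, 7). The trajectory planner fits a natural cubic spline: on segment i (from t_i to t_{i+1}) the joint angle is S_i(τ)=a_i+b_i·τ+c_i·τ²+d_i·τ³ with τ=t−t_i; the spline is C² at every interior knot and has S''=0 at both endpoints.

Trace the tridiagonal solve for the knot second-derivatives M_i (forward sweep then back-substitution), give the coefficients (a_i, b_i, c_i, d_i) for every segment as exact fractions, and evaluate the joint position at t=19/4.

Δ: Δ0=1/2, Δ1=-7, Δ2=5, Δ3=-5/3
row 1: diag=6, rhs=-45; c'=1/6, d'=-15/2
row 2: denom=4−1·1/6=23/6; d'=(72−1·-15/2)/(23/6)=477/23
row 3: denom=8−1·6/23=178/23; d'=(-40−1·477/23)/(178/23)=-1397/178
back: M3=-1397/178
back: M2=477/23−6/23·-1397/178=2028/89
back: M1=-15/2−1/6·2028/89=-2011/178
M: M0=0, M1=-2011/178, M2=2028/89, M3=-1397/178, M4=0
seg 0: a=3, c=M0/2=0, d=(M1−M0)/(6·2)=-2011/2136, b=Δ0−h0·(2M0+M1)/6=1139/267
seg 1: a=4, c=M1/2=-2011/356, d=(M2−M1)/(6·1)=6067/1068, b=Δ1−h1·(2M1+M2)/6=-3755/534
seg 2: a=-3, c=M2/2=1014/89, d=(M3−M2)/(6·1)=-5453/1068, b=Δ2−h2·(2M2+M3)/6=-1375/1068
seg 3: a=2, c=M3/2=-1397/356, d=(M4−M3)/(6·3)=1397/3204, b=Δ3−h3·(2M3+M4)/6=3301/534
t_q=19/4 → seg 3, τ=3/4; S=2+3301/534·τ+-1397/356·τ²+1397/3204·τ³=105099/22784

  seg 0: a=3 b=1139/267 c=0 d=-2011/2136
  seg 1: a=4 b=-3755/534 c=-2011/356 d=6067/1068
  seg 2: a=-3 b=-1375/1068 c=1014/89 d=-5453/1068
  seg 3: a=2 b=3301/534 c=-1397/356 d=1397/3204
S(19/4) = 105099/22784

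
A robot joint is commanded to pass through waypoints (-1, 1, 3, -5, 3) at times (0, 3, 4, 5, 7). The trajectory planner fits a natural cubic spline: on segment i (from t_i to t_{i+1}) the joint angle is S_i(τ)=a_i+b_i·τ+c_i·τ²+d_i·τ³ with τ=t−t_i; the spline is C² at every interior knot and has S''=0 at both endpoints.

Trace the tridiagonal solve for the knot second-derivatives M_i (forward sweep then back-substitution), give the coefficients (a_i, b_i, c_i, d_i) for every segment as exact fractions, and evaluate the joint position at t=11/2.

Δ: Δ0=2/3, Δ1=2, Δ2=-8, Δ3=4
row 1: diag=8, rhs=8; c'=1/8, d'=1
row 2: denom=4−1·1/8=31/8; d'=(-60−1·1)/(31/8)=-488/31
row 3: denom=6−1·8/31=178/31; d'=(72−1·-488/31)/(178/31)=1360/89
back: M3=1360/89
back: M2=-488/31−8/31·1360/89=-1752/89
back: M1=1−1/8·-1752/89=308/89
M: M0=0, M1=308/89, M2=-1752/89, M3=1360/89, M4=0
seg 0: a=-1, c=M0/2=0, d=(M1−M0)/(6·3)=154/801, b=Δ0−h0·(2M0+M1)/6=-284/267
seg 1: a=1, c=M1/2=154/89, d=(M2−M1)/(6·1)=-1030/267, b=Δ1−h1·(2M1+M2)/6=1102/267
seg 2: a=3, c=M2/2=-876/89, d=(M3−M2)/(6·1)=1556/267, b=Δ2−h2·(2M2+M3)/6=-1064/267
seg 3: a=-5, c=M3/2=680/89, d=(M4−M3)/(6·2)=-340/267, b=Δ3−h3·(2M3+M4)/6=-1652/267
t_q=11/2 → seg 3, τ=1/2; S=-5+-1652/267·τ+680/89·τ²+-340/267·τ³=-1129/178

  seg 0: a=-1 b=-284/267 c=0 d=154/801
  seg 1: a=1 b=1102/267 c=154/89 d=-1030/267
  seg 2: a=3 b=-1064/267 c=-876/89 d=1556/267
  seg 3: a=-5 b=-1652/267 c=680/89 d=-340/267
S(11/2) = -1129/178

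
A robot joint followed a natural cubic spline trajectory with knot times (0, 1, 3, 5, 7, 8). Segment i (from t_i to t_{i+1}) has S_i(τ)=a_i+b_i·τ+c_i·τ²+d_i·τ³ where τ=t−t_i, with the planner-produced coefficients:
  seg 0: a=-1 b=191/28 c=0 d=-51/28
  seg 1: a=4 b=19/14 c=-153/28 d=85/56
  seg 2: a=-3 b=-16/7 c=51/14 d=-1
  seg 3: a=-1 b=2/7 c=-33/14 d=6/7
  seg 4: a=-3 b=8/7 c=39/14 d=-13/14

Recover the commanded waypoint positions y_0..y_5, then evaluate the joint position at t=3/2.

y_0 = S_0(0) = a_0 = -1
y_1 = S_1(0) = a_1 = 4
y_2 = S_2(0) = a_2 = -3
y_3 = S_3(0) = a_3 = -1
y_4 = S_4(0) = a_4 = -3
y_5 = S_4(1) = 0
t_q=3/2 is in segment 1 (τ=1/2); S_1(τ)=1569/448

y_0=-1 y_1=4 y_2=-3 y_3=-1 y_4=-3 y_5=0
S(3/2) = 1569/448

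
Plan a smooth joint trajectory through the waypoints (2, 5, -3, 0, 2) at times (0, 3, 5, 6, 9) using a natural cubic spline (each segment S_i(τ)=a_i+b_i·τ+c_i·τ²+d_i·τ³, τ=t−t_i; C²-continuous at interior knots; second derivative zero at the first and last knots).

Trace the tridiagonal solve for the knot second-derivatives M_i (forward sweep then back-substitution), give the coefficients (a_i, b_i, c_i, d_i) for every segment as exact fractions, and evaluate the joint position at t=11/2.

Δ: Δ0=1, Δ1=-4, Δ2=3, Δ3=2/3
row 1: diag=10, rhs=-30; c'=1/5, d'=-3
row 2: denom=6−2·1/5=28/5; d'=(42−2·-3)/(28/5)=60/7
row 3: denom=8−1·5/28=219/28; d'=(-14−1·60/7)/(219/28)=-632/219
back: M3=-632/219
back: M2=60/7−5/28·-632/219=1990/219
back: M1=-3−1/5·1990/219=-1055/219
M: M0=0, M1=-1055/219, M2=1990/219, M3=-632/219, M4=0
seg 0: a=2, c=M0/2=0, d=(M1−M0)/(6·3)=-1055/3942, b=Δ0−h0·(2M0+M1)/6=1493/438
seg 1: a=5, c=M1/2=-1055/438, d=(M2−M1)/(6·2)=1015/876, b=Δ1−h1·(2M1+M2)/6=-836/219
seg 2: a=-3, c=M2/2=995/219, d=(M3−M2)/(6·1)=-437/219, b=Δ2−h2·(2M2+M3)/6=33/73
seg 3: a=0, c=M3/2=-316/219, d=(M4−M3)/(6·3)=316/1971, b=Δ3−h3·(2M3+M4)/6=778/219
t_q=11/2 → seg 2, τ=1/2; S=-3+33/73·τ+995/219·τ²+-437/219·τ³=-3307/1752

  seg 0: a=2 b=1493/438 c=0 d=-1055/3942
  seg 1: a=5 b=-836/219 c=-1055/438 d=1015/876
  seg 2: a=-3 b=33/73 c=995/219 d=-437/219
  seg 3: a=0 b=778/219 c=-316/219 d=316/1971
S(11/2) = -3307/1752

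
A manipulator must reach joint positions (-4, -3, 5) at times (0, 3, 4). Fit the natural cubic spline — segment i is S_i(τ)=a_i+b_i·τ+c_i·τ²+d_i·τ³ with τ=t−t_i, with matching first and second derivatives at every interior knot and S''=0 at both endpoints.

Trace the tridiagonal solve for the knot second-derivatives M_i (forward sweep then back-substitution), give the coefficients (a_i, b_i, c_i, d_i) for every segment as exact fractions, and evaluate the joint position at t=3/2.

  seg 0: a=-4 b=-61/24 c=0 d=23/72
  seg 1: a=-3 b=73/12 c=23/8 d=-23/24
S(3/2) = -431/64

Δ: Δ0=1/3, Δ1=8
row 1: diag=8, rhs=46; c'=1/8, d'=23/4
back: M1=23/4
M: M0=0, M1=23/4, M2=0
seg 0: a=-4, c=M0/2=0, d=(M1−M0)/(6·3)=23/72, b=Δ0−h0·(2M0+M1)/6=-61/24
seg 1: a=-3, c=M1/2=23/8, d=(M2−M1)/(6·1)=-23/24, b=Δ1−h1·(2M1+M2)/6=73/12
t_q=3/2 → seg 0, τ=3/2; S=-4+-61/24·τ+0·τ²+23/72·τ³=-431/64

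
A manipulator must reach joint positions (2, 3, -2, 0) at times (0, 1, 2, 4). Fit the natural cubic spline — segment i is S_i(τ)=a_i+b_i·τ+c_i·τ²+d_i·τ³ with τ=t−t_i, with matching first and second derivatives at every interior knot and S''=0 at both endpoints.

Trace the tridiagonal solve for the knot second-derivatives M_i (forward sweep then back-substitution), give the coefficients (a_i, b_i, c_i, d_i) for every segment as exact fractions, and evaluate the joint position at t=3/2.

Δ: Δ0=1, Δ1=-5, Δ2=1
row 1: diag=4, rhs=-36; c'=1/4, d'=-9
row 2: denom=6−1·1/4=23/4; d'=(36−1·-9)/(23/4)=180/23
back: M2=180/23
back: M1=-9−1/4·180/23=-252/23
M: M0=0, M1=-252/23, M2=180/23, M3=0
seg 0: a=2, c=M0/2=0, d=(M1−M0)/(6·1)=-42/23, b=Δ0−h0·(2M0+M1)/6=65/23
seg 1: a=3, c=M1/2=-126/23, d=(M2−M1)/(6·1)=72/23, b=Δ1−h1·(2M1+M2)/6=-61/23
seg 2: a=-2, c=M2/2=90/23, d=(M3−M2)/(6·2)=-15/23, b=Δ2−h2·(2M2+M3)/6=-97/23
t_q=3/2 → seg 1, τ=1/2; S=3+-61/23·τ+-126/23·τ²+72/23·τ³=16/23

  seg 0: a=2 b=65/23 c=0 d=-42/23
  seg 1: a=3 b=-61/23 c=-126/23 d=72/23
  seg 2: a=-2 b=-97/23 c=90/23 d=-15/23
S(3/2) = 16/23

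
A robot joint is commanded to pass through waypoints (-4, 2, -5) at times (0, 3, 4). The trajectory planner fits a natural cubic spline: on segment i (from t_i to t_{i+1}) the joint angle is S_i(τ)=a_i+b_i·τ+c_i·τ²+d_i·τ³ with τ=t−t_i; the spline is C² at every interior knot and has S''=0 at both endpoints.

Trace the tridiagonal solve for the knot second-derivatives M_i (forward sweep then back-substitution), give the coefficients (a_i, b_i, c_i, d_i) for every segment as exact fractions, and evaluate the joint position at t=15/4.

  seg 0: a=-4 b=43/8 c=0 d=-3/8
  seg 1: a=2 b=-19/4 c=-27/8 d=9/8
S(15/4) = -1529/512

Δ: Δ0=2, Δ1=-7
row 1: diag=8, rhs=-54; c'=1/8, d'=-27/4
back: M1=-27/4
M: M0=0, M1=-27/4, M2=0
seg 0: a=-4, c=M0/2=0, d=(M1−M0)/(6·3)=-3/8, b=Δ0−h0·(2M0+M1)/6=43/8
seg 1: a=2, c=M1/2=-27/8, d=(M2−M1)/(6·1)=9/8, b=Δ1−h1·(2M1+M2)/6=-19/4
t_q=15/4 → seg 1, τ=3/4; S=2+-19/4·τ+-27/8·τ²+9/8·τ³=-1529/512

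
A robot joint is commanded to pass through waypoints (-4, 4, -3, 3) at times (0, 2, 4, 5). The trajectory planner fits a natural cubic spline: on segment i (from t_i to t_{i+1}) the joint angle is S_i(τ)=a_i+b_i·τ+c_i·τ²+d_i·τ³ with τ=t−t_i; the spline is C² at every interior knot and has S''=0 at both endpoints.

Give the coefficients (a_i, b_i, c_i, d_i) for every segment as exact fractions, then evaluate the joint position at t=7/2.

  seg 0: a=-4 b=76/11 c=0 d=-8/11
  seg 1: a=4 b=-20/11 c=-48/11 d=155/88
  seg 2: a=-3 b=41/22 c=273/44 d=-91/44
S(7/2) = -1831/704

Δ: Δ0=4, Δ1=-7/2, Δ2=6
row 1: diag=8, rhs=-45; c'=1/4, d'=-45/8
row 2: denom=6−2·1/4=11/2; d'=(57−2·-45/8)/(11/2)=273/22
back: M2=273/22
back: M1=-45/8−1/4·273/22=-96/11
M: M0=0, M1=-96/11, M2=273/22, M3=0
seg 0: a=-4, c=M0/2=0, d=(M1−M0)/(6·2)=-8/11, b=Δ0−h0·(2M0+M1)/6=76/11
seg 1: a=4, c=M1/2=-48/11, d=(M2−M1)/(6·2)=155/88, b=Δ1−h1·(2M1+M2)/6=-20/11
seg 2: a=-3, c=M2/2=273/44, d=(M3−M2)/(6·1)=-91/44, b=Δ2−h2·(2M2+M3)/6=41/22
t_q=7/2 → seg 1, τ=3/2; S=4+-20/11·τ+-48/11·τ²+155/88·τ³=-1831/704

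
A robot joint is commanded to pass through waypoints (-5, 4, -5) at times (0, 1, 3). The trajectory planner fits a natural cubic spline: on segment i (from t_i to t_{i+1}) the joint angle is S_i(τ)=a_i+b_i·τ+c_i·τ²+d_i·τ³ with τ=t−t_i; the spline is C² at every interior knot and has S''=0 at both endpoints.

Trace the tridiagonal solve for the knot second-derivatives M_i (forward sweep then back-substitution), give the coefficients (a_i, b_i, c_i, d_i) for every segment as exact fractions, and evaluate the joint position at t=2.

  seg 0: a=-5 b=45/4 c=0 d=-9/4
  seg 1: a=4 b=9/2 c=-27/4 d=9/8
S(2) = 23/8

Δ: Δ0=9, Δ1=-9/2
row 1: diag=6, rhs=-81; c'=1/3, d'=-27/2
back: M1=-27/2
M: M0=0, M1=-27/2, M2=0
seg 0: a=-5, c=M0/2=0, d=(M1−M0)/(6·1)=-9/4, b=Δ0−h0·(2M0+M1)/6=45/4
seg 1: a=4, c=M1/2=-27/4, d=(M2−M1)/(6·2)=9/8, b=Δ1−h1·(2M1+M2)/6=9/2
t_q=2 → seg 1, τ=1; S=4+9/2·τ+-27/4·τ²+9/8·τ³=23/8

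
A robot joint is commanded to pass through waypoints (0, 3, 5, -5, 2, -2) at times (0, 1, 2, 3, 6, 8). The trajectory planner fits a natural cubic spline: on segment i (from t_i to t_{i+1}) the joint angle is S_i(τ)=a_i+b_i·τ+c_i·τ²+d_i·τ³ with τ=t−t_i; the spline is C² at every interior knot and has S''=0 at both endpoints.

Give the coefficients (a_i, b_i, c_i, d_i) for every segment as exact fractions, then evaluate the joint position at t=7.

  seg 0: a=0 b=7082/3075 c=0 d=2143/3075
  seg 1: a=3 b=13511/3075 c=2143/1025 d=-2758/615
  seg 2: a=5 b=-15001/3075 c=-11647/1025 d=19192/3075
  seg 3: a=-5 b=-27307/3075 c=1509/205 d=-11141/9225
  seg 4: a=2 b=8234/3075 c=-3596/1025 d=1798/3075
S(7) = 1798/1025

Δ: Δ0=3, Δ1=2, Δ2=-10, Δ3=7/3, Δ4=-2
row 1: diag=4, rhs=-6; c'=1/4, d'=-3/2
row 2: denom=4−1·1/4=15/4; d'=(-72−1·-3/2)/(15/4)=-94/5
row 3: denom=8−1·4/15=116/15; d'=(74−1·-94/5)/(116/15)=12
row 4: denom=10−3·45/116=1025/116; d'=(-26−3·12)/(1025/116)=-7192/1025
back: M4=-7192/1025
back: M3=12−45/116·-7192/1025=3018/205
back: M2=-94/5−4/15·3018/205=-23294/1025
back: M1=-3/2−1/4·-23294/1025=4286/1025
M: M0=0, M1=4286/1025, M2=-23294/1025, M3=3018/205, M4=-7192/1025, M5=0
seg 0: a=0, c=M0/2=0, d=(M1−M0)/(6·1)=2143/3075, b=Δ0−h0·(2M0+M1)/6=7082/3075
seg 1: a=3, c=M1/2=2143/1025, d=(M2−M1)/(6·1)=-2758/615, b=Δ1−h1·(2M1+M2)/6=13511/3075
seg 2: a=5, c=M2/2=-11647/1025, d=(M3−M2)/(6·1)=19192/3075, b=Δ2−h2·(2M2+M3)/6=-15001/3075
seg 3: a=-5, c=M3/2=1509/205, d=(M4−M3)/(6·3)=-11141/9225, b=Δ3−h3·(2M3+M4)/6=-27307/3075
seg 4: a=2, c=M4/2=-3596/1025, d=(M5−M4)/(6·2)=1798/3075, b=Δ4−h4·(2M4+M5)/6=8234/3075
t_q=7 → seg 4, τ=1; S=2+8234/3075·τ+-3596/1025·τ²+1798/3075·τ³=1798/1025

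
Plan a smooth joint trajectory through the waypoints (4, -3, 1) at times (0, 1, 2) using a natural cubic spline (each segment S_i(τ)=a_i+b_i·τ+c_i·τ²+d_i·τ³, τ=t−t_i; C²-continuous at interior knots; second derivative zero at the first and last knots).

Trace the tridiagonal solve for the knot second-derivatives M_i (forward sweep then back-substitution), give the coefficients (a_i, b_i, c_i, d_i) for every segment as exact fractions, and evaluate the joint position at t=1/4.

Δ: Δ0=-7, Δ1=4
row 1: diag=4, rhs=66; c'=1/4, d'=33/2
back: M1=33/2
M: M0=0, M1=33/2, M2=0
seg 0: a=4, c=M0/2=0, d=(M1−M0)/(6·1)=11/4, b=Δ0−h0·(2M0+M1)/6=-39/4
seg 1: a=-3, c=M1/2=33/4, d=(M2−M1)/(6·1)=-11/4, b=Δ1−h1·(2M1+M2)/6=-3/2
t_q=1/4 → seg 0, τ=1/4; S=4+-39/4·τ+0·τ²+11/4·τ³=411/256

  seg 0: a=4 b=-39/4 c=0 d=11/4
  seg 1: a=-3 b=-3/2 c=33/4 d=-11/4
S(1/4) = 411/256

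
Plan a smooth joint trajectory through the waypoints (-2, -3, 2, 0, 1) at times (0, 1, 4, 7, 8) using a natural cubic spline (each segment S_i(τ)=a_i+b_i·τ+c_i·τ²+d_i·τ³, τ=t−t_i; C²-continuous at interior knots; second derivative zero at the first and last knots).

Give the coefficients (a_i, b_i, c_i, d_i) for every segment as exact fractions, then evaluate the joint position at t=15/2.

  seg 0: a=-2 b=-309/208 c=0 d=101/208
  seg 1: a=-3 b=-3/104 c=303/208 d=-1669/5616
  seg 2: a=2 b=11/16 c=-95/78 d=1435/5616
  seg 3: a=0 b=29/104 c=225/208 d=-75/208
S(15/2) = 607/1664

Δ: Δ0=-1, Δ1=5/3, Δ2=-2/3, Δ3=1
row 1: diag=8, rhs=16; c'=3/8, d'=2
row 2: denom=12−3·3/8=87/8; d'=(-14−3·2)/(87/8)=-160/87
row 3: denom=8−3·8/29=208/29; d'=(10−3·-160/87)/(208/29)=225/104
back: M3=225/104
back: M2=-160/87−8/29·225/104=-95/39
back: M1=2−3/8·-95/39=303/104
M: M0=0, M1=303/104, M2=-95/39, M3=225/104, M4=0
seg 0: a=-2, c=M0/2=0, d=(M1−M0)/(6·1)=101/208, b=Δ0−h0·(2M0+M1)/6=-309/208
seg 1: a=-3, c=M1/2=303/208, d=(M2−M1)/(6·3)=-1669/5616, b=Δ1−h1·(2M1+M2)/6=-3/104
seg 2: a=2, c=M2/2=-95/78, d=(M3−M2)/(6·3)=1435/5616, b=Δ2−h2·(2M2+M3)/6=11/16
seg 3: a=0, c=M3/2=225/208, d=(M4−M3)/(6·1)=-75/208, b=Δ3−h3·(2M3+M4)/6=29/104
t_q=15/2 → seg 3, τ=1/2; S=0+29/104·τ+225/208·τ²+-75/208·τ³=607/1664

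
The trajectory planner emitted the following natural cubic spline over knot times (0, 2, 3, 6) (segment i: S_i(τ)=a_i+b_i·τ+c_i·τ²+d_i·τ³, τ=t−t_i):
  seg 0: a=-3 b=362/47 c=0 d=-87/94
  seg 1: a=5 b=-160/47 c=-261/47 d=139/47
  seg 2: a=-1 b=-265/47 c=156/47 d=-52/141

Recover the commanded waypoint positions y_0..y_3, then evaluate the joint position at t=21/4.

y_0=-3 y_1=5 y_2=-1 y_3=2
S(21/4) = -815/752

y_0 = S_0(0) = a_0 = -3
y_1 = S_1(0) = a_1 = 5
y_2 = S_2(0) = a_2 = -1
y_3 = S_2(3) = 2
t_q=21/4 is in segment 2 (τ=9/4); S_2(τ)=-815/752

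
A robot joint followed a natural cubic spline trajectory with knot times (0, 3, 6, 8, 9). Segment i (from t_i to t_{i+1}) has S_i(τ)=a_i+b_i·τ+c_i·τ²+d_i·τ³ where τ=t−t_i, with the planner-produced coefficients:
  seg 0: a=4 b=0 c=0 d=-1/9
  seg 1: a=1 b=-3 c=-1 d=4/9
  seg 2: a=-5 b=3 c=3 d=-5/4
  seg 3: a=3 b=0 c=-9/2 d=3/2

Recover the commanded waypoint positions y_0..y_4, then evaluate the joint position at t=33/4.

y_0 = S_0(0) = a_0 = 4
y_1 = S_1(0) = a_1 = 1
y_2 = S_2(0) = a_2 = -5
y_3 = S_3(0) = a_3 = 3
y_4 = S_3(1) = 0
t_q=33/4 is in segment 3 (τ=1/4); S_3(τ)=351/128

y_0=4 y_1=1 y_2=-5 y_3=3 y_4=0
S(33/4) = 351/128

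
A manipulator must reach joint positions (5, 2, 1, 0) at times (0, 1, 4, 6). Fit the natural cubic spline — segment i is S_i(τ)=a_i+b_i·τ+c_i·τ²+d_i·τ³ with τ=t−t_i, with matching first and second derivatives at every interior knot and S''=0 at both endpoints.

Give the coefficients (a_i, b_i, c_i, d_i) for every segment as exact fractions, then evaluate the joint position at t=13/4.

  seg 0: a=5 b=-1441/426 c=0 d=163/426
  seg 1: a=2 b=-476/213 c=163/142 d=-73/426
  seg 2: a=1 b=11/426 c=-28/71 d=14/213
S(13/4) = 7553/9088

Δ: Δ0=-3, Δ1=-1/3, Δ2=-1/2
row 1: diag=8, rhs=16; c'=3/8, d'=2
row 2: denom=10−3·3/8=71/8; d'=(-1−3·2)/(71/8)=-56/71
back: M2=-56/71
back: M1=2−3/8·-56/71=163/71
M: M0=0, M1=163/71, M2=-56/71, M3=0
seg 0: a=5, c=M0/2=0, d=(M1−M0)/(6·1)=163/426, b=Δ0−h0·(2M0+M1)/6=-1441/426
seg 1: a=2, c=M1/2=163/142, d=(M2−M1)/(6·3)=-73/426, b=Δ1−h1·(2M1+M2)/6=-476/213
seg 2: a=1, c=M2/2=-28/71, d=(M3−M2)/(6·2)=14/213, b=Δ2−h2·(2M2+M3)/6=11/426
t_q=13/4 → seg 1, τ=9/4; S=2+-476/213·τ+163/142·τ²+-73/426·τ³=7553/9088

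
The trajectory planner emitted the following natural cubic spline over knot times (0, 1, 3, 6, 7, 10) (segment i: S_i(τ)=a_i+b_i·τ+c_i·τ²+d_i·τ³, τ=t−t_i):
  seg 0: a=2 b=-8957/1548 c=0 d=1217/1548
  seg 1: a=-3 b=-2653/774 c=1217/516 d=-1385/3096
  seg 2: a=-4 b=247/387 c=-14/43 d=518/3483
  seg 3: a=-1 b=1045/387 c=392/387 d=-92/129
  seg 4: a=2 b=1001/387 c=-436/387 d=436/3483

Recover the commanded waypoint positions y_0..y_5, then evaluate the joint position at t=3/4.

y_0=2 y_1=-3 y_2=-4 y_3=-1 y_4=2 y_5=3
S(3/4) = -66311/33024

y_0 = S_0(0) = a_0 = 2
y_1 = S_1(0) = a_1 = -3
y_2 = S_2(0) = a_2 = -4
y_3 = S_3(0) = a_3 = -1
y_4 = S_4(0) = a_4 = 2
y_5 = S_4(3) = 3
t_q=3/4 is in segment 0 (τ=3/4); S_0(τ)=-66311/33024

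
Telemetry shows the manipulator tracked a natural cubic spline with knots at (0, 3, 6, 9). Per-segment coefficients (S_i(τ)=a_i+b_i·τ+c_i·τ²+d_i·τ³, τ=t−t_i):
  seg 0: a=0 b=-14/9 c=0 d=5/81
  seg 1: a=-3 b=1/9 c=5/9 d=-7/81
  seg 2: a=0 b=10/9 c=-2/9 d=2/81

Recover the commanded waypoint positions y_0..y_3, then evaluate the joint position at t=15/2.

y_0 = S_0(0) = a_0 = 0
y_1 = S_1(0) = a_1 = -3
y_2 = S_2(0) = a_2 = 0
y_3 = S_2(3) = 2
t_q=15/2 is in segment 2 (τ=3/2); S_2(τ)=5/4

y_0=0 y_1=-3 y_2=0 y_3=2
S(15/2) = 5/4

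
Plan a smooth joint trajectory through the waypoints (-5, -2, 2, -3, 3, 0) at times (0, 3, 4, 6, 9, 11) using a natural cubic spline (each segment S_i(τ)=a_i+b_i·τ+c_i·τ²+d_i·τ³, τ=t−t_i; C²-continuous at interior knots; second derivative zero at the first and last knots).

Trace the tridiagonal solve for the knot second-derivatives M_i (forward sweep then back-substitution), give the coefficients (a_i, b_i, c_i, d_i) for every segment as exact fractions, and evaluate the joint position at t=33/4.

  seg 0: a=-5 b=-1803/2638 c=0 d=4441/23742
  seg 1: a=-2 b=5760/1319 c=4441/2638 d=-5409/2638
  seg 2: a=2 b=4175/2638 c=-5893/1319 d=6401/5276
  seg 3: a=-3 b=-4563/2638 c=7417/2638 d=-6206/11871
  seg 4: a=3 b=2703/2638 c=-4995/2638 d=1665/5276
S(33/4) = 29271/21104

Δ: Δ0=1, Δ1=4, Δ2=-5/2, Δ3=2, Δ4=-3/2
row 1: diag=8, rhs=18; c'=1/8, d'=9/4
row 2: denom=6−1·1/8=47/8; d'=(-39−1·9/4)/(47/8)=-330/47
row 3: denom=10−2·16/47=438/47; d'=(27−2·-330/47)/(438/47)=643/146
row 4: denom=10−3·47/146=1319/146; d'=(-21−3·643/146)/(1319/146)=-4995/1319
back: M4=-4995/1319
back: M3=643/146−47/146·-4995/1319=7417/1319
back: M2=-330/47−16/47·7417/1319=-11786/1319
back: M1=9/4−1/8·-11786/1319=4441/1319
M: M0=0, M1=4441/1319, M2=-11786/1319, M3=7417/1319, M4=-4995/1319, M5=0
seg 0: a=-5, c=M0/2=0, d=(M1−M0)/(6·3)=4441/23742, b=Δ0−h0·(2M0+M1)/6=-1803/2638
seg 1: a=-2, c=M1/2=4441/2638, d=(M2−M1)/(6·1)=-5409/2638, b=Δ1−h1·(2M1+M2)/6=5760/1319
seg 2: a=2, c=M2/2=-5893/1319, d=(M3−M2)/(6·2)=6401/5276, b=Δ2−h2·(2M2+M3)/6=4175/2638
seg 3: a=-3, c=M3/2=7417/2638, d=(M4−M3)/(6·3)=-6206/11871, b=Δ3−h3·(2M3+M4)/6=-4563/2638
seg 4: a=3, c=M4/2=-4995/2638, d=(M5−M4)/(6·2)=1665/5276, b=Δ4−h4·(2M4+M5)/6=2703/2638
t_q=33/4 → seg 3, τ=9/4; S=-3+-4563/2638·τ+7417/2638·τ²+-6206/11871·τ³=29271/21104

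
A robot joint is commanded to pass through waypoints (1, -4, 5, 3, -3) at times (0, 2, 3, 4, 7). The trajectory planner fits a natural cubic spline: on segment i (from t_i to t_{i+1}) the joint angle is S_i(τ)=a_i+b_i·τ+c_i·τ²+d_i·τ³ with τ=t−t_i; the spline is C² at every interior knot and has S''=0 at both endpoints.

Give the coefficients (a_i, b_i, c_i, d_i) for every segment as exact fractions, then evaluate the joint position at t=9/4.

  seg 0: a=1 b=-667/89 c=0 d=889/712
  seg 1: a=-4 b=1333/178 c=2667/356 d=-2129/356
  seg 2: a=5 b=1613/356 c=-930/89 d=1395/356
  seg 3: a=3 b=-821/178 c=465/356 d=-155/1068
S(9/4) = -39941/22784

Δ: Δ0=-5/2, Δ1=9, Δ2=-2, Δ3=-2
row 1: diag=6, rhs=69; c'=1/6, d'=23/2
row 2: denom=4−1·1/6=23/6; d'=(-66−1·23/2)/(23/6)=-465/23
row 3: denom=8−1·6/23=178/23; d'=(0−1·-465/23)/(178/23)=465/178
back: M3=465/178
back: M2=-465/23−6/23·465/178=-1860/89
back: M1=23/2−1/6·-1860/89=2667/178
M: M0=0, M1=2667/178, M2=-1860/89, M3=465/178, M4=0
seg 0: a=1, c=M0/2=0, d=(M1−M0)/(6·2)=889/712, b=Δ0−h0·(2M0+M1)/6=-667/89
seg 1: a=-4, c=M1/2=2667/356, d=(M2−M1)/(6·1)=-2129/356, b=Δ1−h1·(2M1+M2)/6=1333/178
seg 2: a=5, c=M2/2=-930/89, d=(M3−M2)/(6·1)=1395/356, b=Δ2−h2·(2M2+M3)/6=1613/356
seg 3: a=3, c=M3/2=465/356, d=(M4−M3)/(6·3)=-155/1068, b=Δ3−h3·(2M3+M4)/6=-821/178
t_q=9/4 → seg 1, τ=1/4; S=-4+1333/178·τ+2667/356·τ²+-2129/356·τ³=-39941/22784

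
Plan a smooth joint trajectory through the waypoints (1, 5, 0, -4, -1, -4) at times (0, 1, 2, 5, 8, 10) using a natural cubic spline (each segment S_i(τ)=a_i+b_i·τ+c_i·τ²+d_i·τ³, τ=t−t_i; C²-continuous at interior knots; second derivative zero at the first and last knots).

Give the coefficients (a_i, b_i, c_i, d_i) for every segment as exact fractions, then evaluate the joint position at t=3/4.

Δ: Δ0=4, Δ1=-5, Δ2=-4/3, Δ3=1, Δ4=-3/2
row 1: diag=4, rhs=-54; c'=1/4, d'=-27/2
row 2: denom=8−1·1/4=31/4; d'=(22−1·-27/2)/(31/4)=142/31
row 3: denom=12−3·12/31=336/31; d'=(14−3·142/31)/(336/31)=1/42
row 4: denom=10−3·31/112=1027/112; d'=(-15−3·1/42)/(1027/112)=-1688/1027
back: M4=-1688/1027
back: M3=1/42−31/112·-1688/1027=1475/3081
back: M2=142/31−12/31·1475/3081=4514/1027
back: M1=-27/2−1/4·4514/1027=-14993/1027
M: M0=0, M1=-14993/1027, M2=4514/1027, M3=1475/3081, M4=-1688/1027, M5=0
seg 0: a=1, c=M0/2=0, d=(M1−M0)/(6·1)=-14993/6162, b=Δ0−h0·(2M0+M1)/6=39641/6162
seg 1: a=5, c=M1/2=-14993/2054, d=(M2−M1)/(6·1)=19507/6162, b=Δ1−h1·(2M1+M2)/6=-2669/3081
seg 2: a=0, c=M2/2=2257/1027, d=(M3−M2)/(6·3)=-12067/55458, b=Δ2−h2·(2M2+M3)/6=-36775/6162
seg 3: a=-4, c=M3/2=1475/6162, d=(M4−M3)/(6·3)=-503/4266, b=Δ3−h3·(2M3+M4)/6=4138/3081
seg 4: a=-1, c=M4/2=-844/1027, d=(M5−M4)/(6·2)=422/3081, b=Δ4−h4·(2M4+M5)/6=-2491/6162
t_q=3/4 → seg 0, τ=3/4; S=1+39641/6162·τ+0·τ²+-14993/6162·τ³=630775/131456

  seg 0: a=1 b=39641/6162 c=0 d=-14993/6162
  seg 1: a=5 b=-2669/3081 c=-14993/2054 d=19507/6162
  seg 2: a=0 b=-36775/6162 c=2257/1027 d=-12067/55458
  seg 3: a=-4 b=4138/3081 c=1475/6162 d=-503/4266
  seg 4: a=-1 b=-2491/6162 c=-844/1027 d=422/3081
S(3/4) = 630775/131456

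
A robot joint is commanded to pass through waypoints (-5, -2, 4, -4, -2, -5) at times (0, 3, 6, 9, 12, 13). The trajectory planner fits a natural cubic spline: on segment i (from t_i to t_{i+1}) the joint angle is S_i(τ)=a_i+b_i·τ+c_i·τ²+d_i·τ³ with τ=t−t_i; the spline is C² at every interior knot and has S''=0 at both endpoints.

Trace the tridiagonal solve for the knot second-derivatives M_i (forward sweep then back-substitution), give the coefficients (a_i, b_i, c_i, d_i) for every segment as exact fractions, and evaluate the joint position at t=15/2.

  seg 0: a=-5 b=122/403 c=0 d=281/3627
  seg 1: a=-2 b=965/403 c=281/403 d=-334/1209
  seg 2: a=4 b=-355/403 c=-721/403 d=4330/10881
  seg 3: a=-4 b=-27/31 c=2167/1209 d=-4642/10881
  seg 4: a=-2 b=-659/403 c=-825/403 d=275/403
S(15/2) = -3/806

Δ: Δ0=1, Δ1=2, Δ2=-8/3, Δ3=2/3, Δ4=-3
row 1: diag=12, rhs=6; c'=1/4, d'=1/2
row 2: denom=12−3·1/4=45/4; d'=(-28−3·1/2)/(45/4)=-118/45
row 3: denom=12−3·4/15=56/5; d'=(20−3·-118/45)/(56/5)=209/84
row 4: denom=8−3·15/56=403/56; d'=(-22−3·209/84)/(403/56)=-1650/403
back: M4=-1650/403
back: M3=209/84−15/56·-1650/403=4334/1209
back: M2=-118/45−4/15·4334/1209=-1442/403
back: M1=1/2−1/4·-1442/403=562/403
M: M0=0, M1=562/403, M2=-1442/403, M3=4334/1209, M4=-1650/403, M5=0
seg 0: a=-5, c=M0/2=0, d=(M1−M0)/(6·3)=281/3627, b=Δ0−h0·(2M0+M1)/6=122/403
seg 1: a=-2, c=M1/2=281/403, d=(M2−M1)/(6·3)=-334/1209, b=Δ1−h1·(2M1+M2)/6=965/403
seg 2: a=4, c=M2/2=-721/403, d=(M3−M2)/(6·3)=4330/10881, b=Δ2−h2·(2M2+M3)/6=-355/403
seg 3: a=-4, c=M3/2=2167/1209, d=(M4−M3)/(6·3)=-4642/10881, b=Δ3−h3·(2M3+M4)/6=-27/31
seg 4: a=-2, c=M4/2=-825/403, d=(M5−M4)/(6·1)=275/403, b=Δ4−h4·(2M4+M5)/6=-659/403
t_q=15/2 → seg 2, τ=3/2; S=4+-355/403·τ+-721/403·τ²+4330/10881·τ³=-3/806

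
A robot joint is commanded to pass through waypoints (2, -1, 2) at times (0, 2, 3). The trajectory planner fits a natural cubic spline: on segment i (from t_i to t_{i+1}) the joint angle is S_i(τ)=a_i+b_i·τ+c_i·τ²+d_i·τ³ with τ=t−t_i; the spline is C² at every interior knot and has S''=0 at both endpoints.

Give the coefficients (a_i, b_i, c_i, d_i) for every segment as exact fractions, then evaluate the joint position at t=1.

  seg 0: a=2 b=-3 c=0 d=3/8
  seg 1: a=-1 b=3/2 c=9/4 d=-3/4
S(1) = -5/8

Δ: Δ0=-3/2, Δ1=3
row 1: diag=6, rhs=27; c'=1/6, d'=9/2
back: M1=9/2
M: M0=0, M1=9/2, M2=0
seg 0: a=2, c=M0/2=0, d=(M1−M0)/(6·2)=3/8, b=Δ0−h0·(2M0+M1)/6=-3
seg 1: a=-1, c=M1/2=9/4, d=(M2−M1)/(6·1)=-3/4, b=Δ1−h1·(2M1+M2)/6=3/2
t_q=1 → seg 0, τ=1; S=2+-3·τ+0·τ²+3/8·τ³=-5/8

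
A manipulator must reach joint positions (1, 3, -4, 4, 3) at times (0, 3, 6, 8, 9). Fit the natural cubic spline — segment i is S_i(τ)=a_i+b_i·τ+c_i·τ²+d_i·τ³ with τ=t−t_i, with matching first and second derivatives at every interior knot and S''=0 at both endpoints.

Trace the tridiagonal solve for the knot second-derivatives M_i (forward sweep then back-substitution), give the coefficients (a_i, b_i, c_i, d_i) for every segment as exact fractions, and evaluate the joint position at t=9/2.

  seg 0: a=1 b=674/309 c=0 d=-52/309
  seg 1: a=3 b=-730/309 c=-156/103 d=157/309
  seg 2: a=-4 b=701/309 c=315/103 d=-1355/1236
  seg 3: a=4 b=416/309 c=-725/206 d=725/618
S(9/2) = -1843/824

Δ: Δ0=2/3, Δ1=-7/3, Δ2=4, Δ3=-1
row 1: diag=12, rhs=-18; c'=1/4, d'=-3/2
row 2: denom=10−3·1/4=37/4; d'=(38−3·-3/2)/(37/4)=170/37
row 3: denom=6−2·8/37=206/37; d'=(-30−2·170/37)/(206/37)=-725/103
back: M3=-725/103
back: M2=170/37−8/37·-725/103=630/103
back: M1=-3/2−1/4·630/103=-312/103
M: M0=0, M1=-312/103, M2=630/103, M3=-725/103, M4=0
seg 0: a=1, c=M0/2=0, d=(M1−M0)/(6·3)=-52/309, b=Δ0−h0·(2M0+M1)/6=674/309
seg 1: a=3, c=M1/2=-156/103, d=(M2−M1)/(6·3)=157/309, b=Δ1−h1·(2M1+M2)/6=-730/309
seg 2: a=-4, c=M2/2=315/103, d=(M3−M2)/(6·2)=-1355/1236, b=Δ2−h2·(2M2+M3)/6=701/309
seg 3: a=4, c=M3/2=-725/206, d=(M4−M3)/(6·1)=725/618, b=Δ3−h3·(2M3+M4)/6=416/309
t_q=9/2 → seg 1, τ=3/2; S=3+-730/309·τ+-156/103·τ²+157/309·τ³=-1843/824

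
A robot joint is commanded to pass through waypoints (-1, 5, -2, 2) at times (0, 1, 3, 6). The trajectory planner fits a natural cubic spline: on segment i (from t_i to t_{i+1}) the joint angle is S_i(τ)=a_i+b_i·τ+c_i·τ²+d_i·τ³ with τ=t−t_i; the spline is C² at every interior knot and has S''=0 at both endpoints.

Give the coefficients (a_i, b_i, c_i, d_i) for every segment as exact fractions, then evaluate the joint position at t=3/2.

Δ: Δ0=6, Δ1=-7/2, Δ2=4/3
row 1: diag=6, rhs=-57; c'=1/3, d'=-19/2
row 2: denom=10−2·1/3=28/3; d'=(29−2·-19/2)/(28/3)=36/7
back: M2=36/7
back: M1=-19/2−1/3·36/7=-157/14
M: M0=0, M1=-157/14, M2=36/7, M3=0
seg 0: a=-1, c=M0/2=0, d=(M1−M0)/(6·1)=-157/84, b=Δ0−h0·(2M0+M1)/6=661/84
seg 1: a=5, c=M1/2=-157/28, d=(M2−M1)/(6·2)=229/168, b=Δ1−h1·(2M1+M2)/6=95/42
seg 2: a=-2, c=M2/2=18/7, d=(M3−M2)/(6·3)=-2/7, b=Δ2−h2·(2M2+M3)/6=-80/21
t_q=3/2 → seg 1, τ=1/2; S=5+95/42·τ+-157/28·τ²+229/168·τ³=2195/448

  seg 0: a=-1 b=661/84 c=0 d=-157/84
  seg 1: a=5 b=95/42 c=-157/28 d=229/168
  seg 2: a=-2 b=-80/21 c=18/7 d=-2/7
S(3/2) = 2195/448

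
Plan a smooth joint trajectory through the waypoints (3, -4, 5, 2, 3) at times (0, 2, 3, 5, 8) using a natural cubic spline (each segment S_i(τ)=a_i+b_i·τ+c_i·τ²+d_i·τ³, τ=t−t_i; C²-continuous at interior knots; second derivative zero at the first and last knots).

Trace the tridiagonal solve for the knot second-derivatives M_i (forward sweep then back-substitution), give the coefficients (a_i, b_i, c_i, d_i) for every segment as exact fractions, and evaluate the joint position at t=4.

Δ: Δ0=-7/2, Δ1=9, Δ2=-3/2, Δ3=1/3
row 1: diag=6, rhs=75; c'=1/6, d'=25/2
row 2: denom=6−1·1/6=35/6; d'=(-63−1·25/2)/(35/6)=-453/35
row 3: denom=10−2·12/35=326/35; d'=(11−2·-453/35)/(326/35)=1291/326
back: M3=1291/326
back: M2=-453/35−12/35·1291/326=-2331/163
back: M1=25/2−1/6·-2331/163=2426/163
M: M0=0, M1=2426/163, M2=-2331/163, M3=1291/326, M4=0
seg 0: a=3, c=M0/2=0, d=(M1−M0)/(6·2)=1213/978, b=Δ0−h0·(2M0+M1)/6=-8275/978
seg 1: a=-4, c=M1/2=1213/163, d=(M2−M1)/(6·1)=-4757/978, b=Δ1−h1·(2M1+M2)/6=6281/978
seg 2: a=5, c=M2/2=-2331/326, d=(M3−M2)/(6·2)=5953/3912, b=Δ2−h2·(2M2+M3)/6=3283/489
seg 3: a=2, c=M3/2=1291/652, d=(M4−M3)/(6·3)=-1291/5868, b=Δ3−h3·(2M3+M4)/6=-3547/978
t_q=4 → seg 2, τ=1; S=5+3283/489·τ+-2331/326·τ²+5953/3912·τ³=7935/1304

  seg 0: a=3 b=-8275/978 c=0 d=1213/978
  seg 1: a=-4 b=6281/978 c=1213/163 d=-4757/978
  seg 2: a=5 b=3283/489 c=-2331/326 d=5953/3912
  seg 3: a=2 b=-3547/978 c=1291/652 d=-1291/5868
S(4) = 7935/1304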